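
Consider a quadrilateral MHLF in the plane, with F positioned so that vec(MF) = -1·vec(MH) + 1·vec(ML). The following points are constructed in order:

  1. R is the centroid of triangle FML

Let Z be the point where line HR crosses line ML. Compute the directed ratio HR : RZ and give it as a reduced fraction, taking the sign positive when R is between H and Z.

HR:RZ = -4

Set M = (0, 0), H = (1, 0), L = (0, 1), F = (-1, 1); any affine frame gives the same invariant.
1. R is the centroid of triangle FML ⇒ R = (-1/3, 2/3)
line HR meets ML at Z = (0, 1/2)
R = H + t·(Z−H) with t = 4/3, so HR:RZ = 4/3:-1/3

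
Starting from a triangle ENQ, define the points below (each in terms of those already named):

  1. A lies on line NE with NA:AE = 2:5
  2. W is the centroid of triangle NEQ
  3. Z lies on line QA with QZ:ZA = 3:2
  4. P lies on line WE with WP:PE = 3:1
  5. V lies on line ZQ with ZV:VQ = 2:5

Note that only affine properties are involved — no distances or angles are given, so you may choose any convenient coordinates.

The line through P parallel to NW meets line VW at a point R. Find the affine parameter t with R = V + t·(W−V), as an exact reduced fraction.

t = 235/88

Set E = (0, 0), N = (1, 0), Q = (0, 1); any affine frame gives the same invariant.
1. A lies on line NE with NA:AE = 2:5 ⇒ A = (5/7, 0)
2. W is the centroid of triangle NEQ ⇒ W = (1/3, 1/3)
3. Z lies on line QA with QZ:ZA = 3:2 ⇒ Z = (3/7, 2/5)
4. P lies on line WE with WP:PE = 3:1 ⇒ P = (1/12, 1/12)
5. V lies on line ZQ with ZV:VQ = 2:5 ⇒ V = (15/49, 4/7)
through P parallel to NW: direction (-2/3, 1/3); meets VW at R = (25/66, -17/264)
R = V + t·(W−V) with t = 235/88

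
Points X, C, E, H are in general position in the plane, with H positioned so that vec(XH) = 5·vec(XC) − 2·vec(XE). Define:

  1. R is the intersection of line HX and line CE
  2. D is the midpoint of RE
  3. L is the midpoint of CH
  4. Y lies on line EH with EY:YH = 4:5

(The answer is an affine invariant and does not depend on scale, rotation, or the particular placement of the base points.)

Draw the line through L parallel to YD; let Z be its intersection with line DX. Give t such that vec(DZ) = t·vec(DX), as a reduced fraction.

Choose coordinates X = (0, 0), C = (1, 0), E = (0, 1), H = (5, -2).
1. R is the intersection of line HX and line CE ⇒ R = (5/3, -2/3)
2. D is the midpoint of RE ⇒ D = (5/6, 1/6)
3. L is the midpoint of CH ⇒ L = (3, -1)
4. Y lies on line EH with EY:YH = 4:5 ⇒ Y = (20/9, -1/3)
through L parallel to YD: direction (-25/18, 1/2); meets DX at Z = (1/7, 1/35)
Z = D + t·(X−D) with t = 29/35

t = 29/35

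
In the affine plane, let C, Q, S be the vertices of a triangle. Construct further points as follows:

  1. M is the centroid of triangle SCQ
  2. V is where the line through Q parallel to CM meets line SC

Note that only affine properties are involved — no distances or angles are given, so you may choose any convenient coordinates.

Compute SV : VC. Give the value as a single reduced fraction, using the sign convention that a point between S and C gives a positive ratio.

Set C = (0, 0), Q = (1, 0), S = (0, 1); any affine frame gives the same invariant.
1. M is the centroid of triangle SCQ ⇒ M = (1/3, 1/3)
2. V is where the line through Q parallel to CM meets line SC ⇒ V = (0, -1)
V = S + t·(C−S) with t = 2, so SV:VC = t:(1−t) = 2:-1

SV:VC = -2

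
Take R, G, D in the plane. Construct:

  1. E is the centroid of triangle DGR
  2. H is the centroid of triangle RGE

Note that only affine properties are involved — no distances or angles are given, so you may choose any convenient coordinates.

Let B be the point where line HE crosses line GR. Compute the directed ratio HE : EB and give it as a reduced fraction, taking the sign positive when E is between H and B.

HE:EB = -2/3

Assign R = (0, 0), G = (1, 0), D = (0, 1) — the answer is frame-independent, so this choice is without loss of generality.
1. E is the centroid of triangle DGR ⇒ E = (1/3, 1/3)
2. H is the centroid of triangle RGE ⇒ H = (4/9, 1/9)
line HE meets GR at B = (1/2, 0)
E = H + t·(B−H) with t = -2, so HE:EB = -2:3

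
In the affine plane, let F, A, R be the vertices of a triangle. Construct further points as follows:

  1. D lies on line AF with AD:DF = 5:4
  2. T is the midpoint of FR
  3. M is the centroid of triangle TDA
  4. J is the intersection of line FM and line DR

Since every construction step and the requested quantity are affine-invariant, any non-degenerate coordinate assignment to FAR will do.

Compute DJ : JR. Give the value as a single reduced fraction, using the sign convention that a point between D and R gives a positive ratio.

DJ:JR = 2/13

Work in coordinates with F = (0, 0), A = (1, 0), R = (0, 1).
1. D lies on line AF with AD:DF = 5:4 ⇒ D = (4/9, 0)
2. T is the midpoint of FR ⇒ T = (0, 1/2)
3. M is the centroid of triangle TDA ⇒ M = (13/27, 1/6)
4. J is the intersection of line FM and line DR ⇒ J = (52/135, 2/15)
J = D + t·(R−D) with t = 2/15, so DJ:JR = t:(1−t) = 2/15:13/15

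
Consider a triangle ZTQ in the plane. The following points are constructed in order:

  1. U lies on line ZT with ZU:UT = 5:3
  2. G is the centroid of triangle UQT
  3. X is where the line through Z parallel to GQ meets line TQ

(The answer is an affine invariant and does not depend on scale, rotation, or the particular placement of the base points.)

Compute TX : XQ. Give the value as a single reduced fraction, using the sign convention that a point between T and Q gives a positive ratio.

Choose coordinates Z = (0, 0), T = (1, 0), Q = (0, 1).
1. U lies on line ZT with ZU:UT = 5:3 ⇒ U = (5/8, 0)
2. G is the centroid of triangle UQT ⇒ G = (13/24, 1/3)
3. X is where the line through Z parallel to GQ meets line TQ ⇒ X = (-13/3, 16/3)
X = T + t·(Q−T) with t = 16/3, so TX:XQ = t:(1−t) = 16/3:-13/3

TX:XQ = -16/13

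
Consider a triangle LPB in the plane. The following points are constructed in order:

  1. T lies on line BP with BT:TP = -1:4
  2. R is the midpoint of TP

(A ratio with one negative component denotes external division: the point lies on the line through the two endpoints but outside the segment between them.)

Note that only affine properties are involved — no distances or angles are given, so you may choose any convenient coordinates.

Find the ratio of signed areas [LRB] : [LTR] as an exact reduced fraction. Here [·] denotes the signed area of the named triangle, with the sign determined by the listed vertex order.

[LRB]:[LTR] = -1/2

Assign L = (0, 0), P = (1, 0), B = (0, 1) — the answer is frame-independent, so this choice is without loss of generality.
1. T lies on line BP with BT:TP = -1:4 ⇒ T = (-1/3, 4/3)
2. R is the midpoint of TP ⇒ R = (1/3, 2/3)
2·[LRB] = 1/3, 2·[LTR] = -2/3
[LRB]:[LTR] = 1/3:-2/3 = -1/2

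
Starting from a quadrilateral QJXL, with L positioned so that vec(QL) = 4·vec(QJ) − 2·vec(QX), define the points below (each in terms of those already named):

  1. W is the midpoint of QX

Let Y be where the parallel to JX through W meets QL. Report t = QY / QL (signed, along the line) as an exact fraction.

Choose coordinates Q = (0, 0), J = (1, 0), X = (0, 1), L = (4, -2).
1. W is the midpoint of QX ⇒ W = (0, 1/2)
through W parallel to JX: direction (-1, 1); meets QL at Y = (1, -1/2)
Y = Q + t·(L−Q) with t = 1/4

t = 1/4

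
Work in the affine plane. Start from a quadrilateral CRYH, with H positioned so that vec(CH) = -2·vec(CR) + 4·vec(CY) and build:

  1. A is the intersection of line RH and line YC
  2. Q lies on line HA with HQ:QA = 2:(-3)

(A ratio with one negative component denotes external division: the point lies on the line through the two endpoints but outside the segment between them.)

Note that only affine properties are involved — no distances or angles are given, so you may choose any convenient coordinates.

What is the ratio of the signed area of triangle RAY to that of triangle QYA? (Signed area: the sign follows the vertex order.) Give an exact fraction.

[RAY]:[QYA] = 1/6

Work in coordinates with C = (0, 0), R = (1, 0), Y = (0, 1), H = (-2, 4).
1. A is the intersection of line RH and line YC ⇒ A = (0, 4/3)
2. Q lies on line HA with HQ:QA = 2:(-3) ⇒ Q = (-6, 28/3)
2·[RAY] = 1/3, 2·[QYA] = 2
[RAY]:[QYA] = 1/3:2 = 1/6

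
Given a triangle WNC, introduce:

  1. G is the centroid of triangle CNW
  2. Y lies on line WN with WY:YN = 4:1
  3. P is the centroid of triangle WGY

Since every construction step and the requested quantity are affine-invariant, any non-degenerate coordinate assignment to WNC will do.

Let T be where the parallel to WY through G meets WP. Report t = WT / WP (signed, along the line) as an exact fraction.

t = 3

Work in coordinates with W = (0, 0), N = (1, 0), C = (0, 1).
1. G is the centroid of triangle CNW ⇒ G = (1/3, 1/3)
2. Y lies on line WN with WY:YN = 4:1 ⇒ Y = (4/5, 0)
3. P is the centroid of triangle WGY ⇒ P = (17/45, 1/9)
through G parallel to WY: direction (4/5, 0); meets WP at T = (17/15, 1/3)
T = W + t·(P−W) with t = 3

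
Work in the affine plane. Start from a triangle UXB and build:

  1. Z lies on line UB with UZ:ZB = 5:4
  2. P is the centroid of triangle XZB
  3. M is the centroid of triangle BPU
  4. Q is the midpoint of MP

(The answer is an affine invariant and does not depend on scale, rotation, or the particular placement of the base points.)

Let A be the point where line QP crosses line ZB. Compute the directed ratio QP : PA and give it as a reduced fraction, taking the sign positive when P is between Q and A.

QP:PA = -1/3

Work in coordinates with U = (0, 0), X = (1, 0), B = (0, 1).
1. Z lies on line UB with UZ:ZB = 5:4 ⇒ Z = (0, 5/9)
2. P is the centroid of triangle XZB ⇒ P = (1/3, 14/27)
3. M is the centroid of triangle BPU ⇒ M = (1/9, 41/81)
4. Q is the midpoint of MP ⇒ Q = (2/9, 83/162)
line QP meets ZB at A = (0, 1/2)
P = Q + t·(A−Q) with t = -1/2, so QP:PA = -1/2:3/2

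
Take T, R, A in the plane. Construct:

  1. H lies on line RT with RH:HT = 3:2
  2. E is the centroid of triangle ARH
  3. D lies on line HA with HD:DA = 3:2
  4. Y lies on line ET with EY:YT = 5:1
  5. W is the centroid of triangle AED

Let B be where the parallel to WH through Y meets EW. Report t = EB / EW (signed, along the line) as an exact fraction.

Assign T = (0, 0), R = (1, 0), A = (0, 1) — the answer is frame-independent, so this choice is without loss of generality.
1. H lies on line RT with RH:HT = 3:2 ⇒ H = (2/5, 0)
2. E is the centroid of triangle ARH ⇒ E = (7/15, 1/3)
3. D lies on line HA with HD:DA = 3:2 ⇒ D = (4/25, 3/5)
4. Y lies on line ET with EY:YT = 5:1 ⇒ Y = (7/90, 1/18)
5. W is the centroid of triangle AED ⇒ W = (47/225, 29/45)
through Y parallel to WH: direction (43/225, -29/45); meets EW at B = (-433/1620, 395/324)
B = E + t·(W−E) with t = 205/72

t = 205/72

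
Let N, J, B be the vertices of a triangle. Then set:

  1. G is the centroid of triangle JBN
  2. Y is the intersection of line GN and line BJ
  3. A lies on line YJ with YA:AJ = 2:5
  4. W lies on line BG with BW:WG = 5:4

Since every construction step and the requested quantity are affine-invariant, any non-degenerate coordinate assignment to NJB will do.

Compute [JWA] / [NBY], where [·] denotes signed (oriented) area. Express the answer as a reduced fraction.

Choose coordinates N = (0, 0), J = (1, 0), B = (0, 1).
1. G is the centroid of triangle JBN ⇒ G = (1/3, 1/3)
2. Y is the intersection of line GN and line BJ ⇒ Y = (1/2, 1/2)
3. A lies on line YJ with YA:AJ = 2:5 ⇒ A = (9/14, 5/14)
4. W lies on line BG with BW:WG = 5:4 ⇒ W = (5/27, 17/27)
2·[JWA] = -25/378, 2·[NBY] = -1/2
[JWA]:[NBY] = -25/378:-1/2 = 25/189

[JWA]:[NBY] = 25/189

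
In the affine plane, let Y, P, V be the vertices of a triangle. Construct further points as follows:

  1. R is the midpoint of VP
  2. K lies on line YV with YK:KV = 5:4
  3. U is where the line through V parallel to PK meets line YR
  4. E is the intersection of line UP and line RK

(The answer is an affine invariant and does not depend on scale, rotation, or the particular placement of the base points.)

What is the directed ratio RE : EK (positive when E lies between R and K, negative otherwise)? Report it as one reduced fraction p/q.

Set Y = (0, 0), P = (1, 0), V = (0, 1); any affine frame gives the same invariant.
1. R is the midpoint of VP ⇒ R = (1/2, 1/2)
2. K lies on line YV with YK:KV = 5:4 ⇒ K = (0, 5/9)
3. U is where the line through V parallel to PK meets line YR ⇒ U = (9/14, 9/14)
4. E is the intersection of line UP and line RK ⇒ E = (14/19, 9/19)
E = R + t·(K−R) with t = -9/19, so RE:EK = t:(1−t) = -9/19:28/19

RE:EK = -9/28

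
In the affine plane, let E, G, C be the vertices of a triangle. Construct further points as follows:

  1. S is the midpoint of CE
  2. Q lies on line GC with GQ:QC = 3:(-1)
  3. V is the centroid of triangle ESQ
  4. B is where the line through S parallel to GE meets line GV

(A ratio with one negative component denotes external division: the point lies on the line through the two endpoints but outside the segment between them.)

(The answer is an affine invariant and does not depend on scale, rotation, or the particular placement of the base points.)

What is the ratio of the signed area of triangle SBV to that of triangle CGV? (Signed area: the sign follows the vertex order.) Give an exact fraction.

Set E = (0, 0), G = (1, 0), C = (0, 1); any affine frame gives the same invariant.
1. S is the midpoint of CE ⇒ S = (0, 1/2)
2. Q lies on line GC with GQ:QC = 3:(-1) ⇒ Q = (-1/2, 3/2)
3. V is the centroid of triangle ESQ ⇒ V = (-1/6, 2/3)
4. B is where the line through S parallel to GE meets line GV ⇒ B = (1/8, 1/2)
2·[SBV] = 1/48, 2·[CGV] = -1/2
[SBV]:[CGV] = 1/48:-1/2 = -1/24

[SBV]:[CGV] = -1/24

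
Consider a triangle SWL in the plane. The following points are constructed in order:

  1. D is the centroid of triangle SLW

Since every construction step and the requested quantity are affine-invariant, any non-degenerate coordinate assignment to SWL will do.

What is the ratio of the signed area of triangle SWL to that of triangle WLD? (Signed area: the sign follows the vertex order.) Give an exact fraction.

[SWL]:[WLD] = 3

Work in coordinates with S = (0, 0), W = (1, 0), L = (0, 1).
1. D is the centroid of triangle SLW ⇒ D = (1/3, 1/3)
2·[SWL] = 1, 2·[WLD] = 1/3
[SWL]:[WLD] = 1:1/3 = 3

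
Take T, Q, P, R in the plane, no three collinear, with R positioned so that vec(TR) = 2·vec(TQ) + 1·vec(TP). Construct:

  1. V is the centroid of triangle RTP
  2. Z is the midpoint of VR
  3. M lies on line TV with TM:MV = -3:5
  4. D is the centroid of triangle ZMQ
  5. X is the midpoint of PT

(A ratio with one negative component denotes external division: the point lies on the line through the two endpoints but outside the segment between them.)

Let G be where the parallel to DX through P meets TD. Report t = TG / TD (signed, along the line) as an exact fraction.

Assign T = (0, 0), Q = (1, 0), P = (0, 1), R = (2, 1) — the answer is frame-independent, so this choice is without loss of generality.
1. V is the centroid of triangle RTP ⇒ V = (2/3, 2/3)
2. Z is the midpoint of VR ⇒ Z = (4/3, 5/6)
3. M lies on line TV with TM:MV = -3:5 ⇒ M = (-1, -1)
4. D is the centroid of triangle ZMQ ⇒ D = (4/9, -1/18)
5. X is the midpoint of PT ⇒ X = (0, 1/2)
through P parallel to DX: direction (-4/9, 5/9); meets TD at G = (8/9, -1/9)
G = T + t·(D−T) with t = 2

t = 2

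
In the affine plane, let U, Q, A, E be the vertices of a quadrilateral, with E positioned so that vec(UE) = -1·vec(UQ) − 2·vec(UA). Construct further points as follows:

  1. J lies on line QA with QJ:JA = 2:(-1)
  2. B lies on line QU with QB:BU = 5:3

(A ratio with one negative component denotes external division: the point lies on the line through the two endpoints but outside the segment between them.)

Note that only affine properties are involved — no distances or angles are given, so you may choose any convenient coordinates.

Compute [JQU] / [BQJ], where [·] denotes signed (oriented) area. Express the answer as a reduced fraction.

[JQU]:[BQJ] = -8/5

Choose coordinates U = (0, 0), Q = (1, 0), A = (0, 1), E = (-1, -2).
1. J lies on line QA with QJ:JA = 2:(-1) ⇒ J = (-1, 2)
2. B lies on line QU with QB:BU = 5:3 ⇒ B = (3/8, 0)
2·[JQU] = -2, 2·[BQJ] = 5/4
[JQU]:[BQJ] = -2:5/4 = -8/5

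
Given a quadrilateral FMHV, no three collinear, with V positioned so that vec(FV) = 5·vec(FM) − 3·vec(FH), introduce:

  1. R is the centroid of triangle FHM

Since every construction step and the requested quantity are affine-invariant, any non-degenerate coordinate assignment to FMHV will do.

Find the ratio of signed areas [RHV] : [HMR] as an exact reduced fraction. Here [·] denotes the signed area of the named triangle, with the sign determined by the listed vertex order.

Set F = (0, 0), M = (1, 0), H = (0, 1), V = (5, -3); any affine frame gives the same invariant.
1. R is the centroid of triangle FHM ⇒ R = (1/3, 1/3)
2·[RHV] = -2, 2·[HMR] = -1/3
[RHV]:[HMR] = -2:-1/3 = 6

[RHV]:[HMR] = 6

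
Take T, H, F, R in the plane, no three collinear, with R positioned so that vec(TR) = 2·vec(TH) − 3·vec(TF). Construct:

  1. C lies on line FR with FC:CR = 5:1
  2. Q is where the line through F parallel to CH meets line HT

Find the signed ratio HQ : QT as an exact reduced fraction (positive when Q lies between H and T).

Work in coordinates with T = (0, 0), H = (1, 0), F = (0, 1), R = (2, -3).
1. C lies on line FR with FC:CR = 5:1 ⇒ C = (5/3, -7/3)
2. Q is where the line through F parallel to CH meets line HT ⇒ Q = (2/7, 0)
Q = H + t·(T−H) with t = 5/7, so HQ:QT = t:(1−t) = 5/7:2/7

HQ:QT = 5/2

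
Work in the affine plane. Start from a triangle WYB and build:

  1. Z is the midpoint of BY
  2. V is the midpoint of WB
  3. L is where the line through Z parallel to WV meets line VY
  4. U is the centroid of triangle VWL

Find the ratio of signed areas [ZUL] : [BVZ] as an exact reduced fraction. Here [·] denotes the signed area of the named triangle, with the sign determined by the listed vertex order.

Work in coordinates with W = (0, 0), Y = (1, 0), B = (0, 1).
1. Z is the midpoint of BY ⇒ Z = (1/2, 1/2)
2. V is the midpoint of WB ⇒ V = (0, 1/2)
3. L is where the line through Z parallel to WV meets line VY ⇒ L = (1/2, 1/4)
4. U is the centroid of triangle VWL ⇒ U = (1/6, 1/4)
2·[ZUL] = 1/12, 2·[BVZ] = 1/4
[ZUL]:[BVZ] = 1/12:1/4 = 1/3

[ZUL]:[BVZ] = 1/3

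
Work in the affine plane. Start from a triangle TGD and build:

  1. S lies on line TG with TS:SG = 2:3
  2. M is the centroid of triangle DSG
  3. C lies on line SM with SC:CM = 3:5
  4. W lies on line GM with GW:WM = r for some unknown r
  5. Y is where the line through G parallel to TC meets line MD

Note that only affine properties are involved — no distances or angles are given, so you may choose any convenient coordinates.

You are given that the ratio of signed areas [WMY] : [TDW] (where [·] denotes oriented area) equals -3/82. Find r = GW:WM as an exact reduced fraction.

Choose coordinates T = (0, 0), G = (1, 0), D = (0, 1).
1. S lies on line TG with TS:SG = 2:3 ⇒ S = (2/5, 0)
2. M is the centroid of triangle DSG ⇒ M = (7/15, 1/3)
3. C lies on line SM with SC:CM = 3:5 ⇒ C = (17/40, 1/8)
4. With GW:WM = r, write λ = r/(r+1) so W = G + λ·(M−G); W is affine-linear in λ
5. Y is where the line through G parallel to TC meets line MD ⇒ Y = (154/205, -3/41)
Every point depending on W is an affine combination of W and λ-independent points, so each such coordinate is linear in λ; the λ² term in each signed area is a multiple of (M−G)×(M−G) = 0, so 2·[WMY] and 2·[TDW] are each linear in λ. Evaluating at λ=0 and λ=1:
  2·[WMY] = -5/41·λ + 5/41,   2·[TDW] = 8/15·λ − 1
So [WMY]:[TDW] = (-5/41·λ + 5/41) / (8/15·λ − 1). Setting this equal to -3/82:
  -5/41·λ + 5/41 = -3/82·(8/15·λ − 1)  ⇒  λ = 5/6
Then r = λ/(1−λ) = (5/6)/(1/6) = 5. Check: with r = 5, W = (5/9, 5/18) and [WMY]:[TDW] = -3/82 as required.

r = 5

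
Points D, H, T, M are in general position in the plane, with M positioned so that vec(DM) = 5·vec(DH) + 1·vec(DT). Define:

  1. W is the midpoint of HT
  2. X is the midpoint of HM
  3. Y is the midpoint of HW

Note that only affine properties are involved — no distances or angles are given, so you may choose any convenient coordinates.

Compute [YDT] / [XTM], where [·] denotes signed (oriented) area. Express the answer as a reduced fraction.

Work in coordinates with D = (0, 0), H = (1, 0), T = (0, 1), M = (5, 1).
1. W is the midpoint of HT ⇒ W = (1/2, 1/2)
2. X is the midpoint of HM ⇒ X = (3, 1/2)
3. Y is the midpoint of HW ⇒ Y = (3/4, 1/4)
2·[YDT] = -3/4, 2·[XTM] = -5/2
[YDT]:[XTM] = -3/4:-5/2 = 3/10

[YDT]:[XTM] = 3/10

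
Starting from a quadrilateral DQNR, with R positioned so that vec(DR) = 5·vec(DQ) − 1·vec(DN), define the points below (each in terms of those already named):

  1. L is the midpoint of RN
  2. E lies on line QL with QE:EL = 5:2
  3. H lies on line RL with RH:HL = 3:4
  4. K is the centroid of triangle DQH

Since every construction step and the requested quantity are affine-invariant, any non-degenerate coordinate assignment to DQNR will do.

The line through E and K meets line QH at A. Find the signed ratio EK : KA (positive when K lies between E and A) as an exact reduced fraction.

EK:KA = -59/14

Assign D = (0, 0), Q = (1, 0), N = (0, 1), R = (5, -1) — the answer is frame-independent, so this choice is without loss of generality.
1. L is the midpoint of RN ⇒ L = (5/2, 0)
2. E lies on line QL with QE:EL = 5:2 ⇒ E = (29/14, 0)
3. H lies on line RL with RH:HL = 3:4 ⇒ H = (55/14, -4/7)
4. K is the centroid of triangle DQH ⇒ K = (23/14, -4/21)
line EK meets QH at A = (1441/826, -60/413)
K = E + t·(A−E) with t = 59/45, so EK:KA = 59/45:-14/45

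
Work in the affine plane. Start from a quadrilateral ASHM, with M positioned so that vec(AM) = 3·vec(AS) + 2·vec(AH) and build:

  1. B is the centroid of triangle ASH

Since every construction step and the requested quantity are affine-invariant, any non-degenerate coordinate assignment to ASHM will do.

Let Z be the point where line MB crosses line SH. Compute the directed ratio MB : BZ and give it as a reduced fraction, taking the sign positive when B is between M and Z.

MB:BZ = -13

Set A = (0, 0), S = (1, 0), H = (0, 1), M = (3, 2); any affine frame gives the same invariant.
1. B is the centroid of triangle ASH ⇒ B = (1/3, 1/3)
line MB meets SH at Z = (7/13, 6/13)
B = M + t·(Z−M) with t = 13/12, so MB:BZ = 13/12:-1/12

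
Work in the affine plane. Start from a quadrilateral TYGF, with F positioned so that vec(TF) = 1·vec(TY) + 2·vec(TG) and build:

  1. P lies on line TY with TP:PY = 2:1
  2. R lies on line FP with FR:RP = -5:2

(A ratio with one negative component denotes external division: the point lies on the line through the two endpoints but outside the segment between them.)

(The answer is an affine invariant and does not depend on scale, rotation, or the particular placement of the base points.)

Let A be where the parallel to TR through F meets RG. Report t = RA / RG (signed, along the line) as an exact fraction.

t = 5

Set T = (0, 0), Y = (1, 0), G = (0, 1), F = (1, 2); any affine frame gives the same invariant.
1. P lies on line TY with TP:PY = 2:1 ⇒ P = (2/3, 0)
2. R lies on line FP with FR:RP = -5:2 ⇒ R = (4/9, -4/3)
through F parallel to TR: direction (4/9, -4/3); meets RG at A = (-16/9, 31/3)
A = R + t·(G−R) with t = 5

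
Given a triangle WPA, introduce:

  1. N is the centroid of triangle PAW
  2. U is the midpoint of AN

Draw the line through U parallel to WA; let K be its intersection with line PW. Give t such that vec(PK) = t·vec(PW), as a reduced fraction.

t = 5/6

Choose coordinates W = (0, 0), P = (1, 0), A = (0, 1).
1. N is the centroid of triangle PAW ⇒ N = (1/3, 1/3)
2. U is the midpoint of AN ⇒ U = (1/6, 2/3)
through U parallel to WA: direction (0, 1); meets PW at K = (1/6, 0)
K = P + t·(W−P) with t = 5/6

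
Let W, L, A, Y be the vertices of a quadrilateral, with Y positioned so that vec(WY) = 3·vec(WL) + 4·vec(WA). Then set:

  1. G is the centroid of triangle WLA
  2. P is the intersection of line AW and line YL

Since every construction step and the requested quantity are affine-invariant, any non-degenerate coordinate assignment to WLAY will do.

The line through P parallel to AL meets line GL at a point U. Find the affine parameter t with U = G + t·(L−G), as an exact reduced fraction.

Set W = (0, 0), L = (1, 0), A = (0, 1), Y = (3, 4); any affine frame gives the same invariant.
1. G is the centroid of triangle WLA ⇒ G = (1/3, 1/3)
2. P is the intersection of line AW and line YL ⇒ P = (0, -2)
through P parallel to AL: direction (1, -1); meets GL at U = (-5, 3)
U = G + t·(L−G) with t = -8

t = -8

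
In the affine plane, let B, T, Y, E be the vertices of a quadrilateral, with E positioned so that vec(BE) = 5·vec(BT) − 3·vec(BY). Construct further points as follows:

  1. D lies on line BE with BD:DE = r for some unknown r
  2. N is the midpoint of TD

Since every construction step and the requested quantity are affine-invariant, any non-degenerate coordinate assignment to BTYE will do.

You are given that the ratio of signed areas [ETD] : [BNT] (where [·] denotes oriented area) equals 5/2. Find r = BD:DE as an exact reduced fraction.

r = 4/5

Set B = (0, 0), T = (1, 0), Y = (0, 1), E = (5, -3); any affine frame gives the same invariant.
1. With BD:DE = r, write λ = r/(r+1) so D = B + λ·(E−B); D is affine-linear in λ
2. N is the midpoint of TD ⇒ N is an affine combination of earlier points and hence also affine-linear in λ
Every point depending on D is an affine combination of D and λ-independent points, so each such coordinate is linear in λ; the λ² term in each signed area is a multiple of (E−B)×(E−B) = 0, so 2·[ETD] and 2·[BNT] are each linear in λ. Evaluating at λ=0 and λ=1:
  2·[ETD] = -3·λ + 3,   2·[BNT] = 3/2·λ
So [ETD]:[BNT] = (-3·λ + 3) / (3/2·λ). Setting this equal to 5/2:
  -3·λ + 3 = 5/2·(3/2·λ)  ⇒  λ = 4/9
Then r = λ/(1−λ) = (4/9)/(5/9) = 4/5. Check: with r = 4/5, D = (20/9, -4/3) and [ETD]:[BNT] = 5/2 as required.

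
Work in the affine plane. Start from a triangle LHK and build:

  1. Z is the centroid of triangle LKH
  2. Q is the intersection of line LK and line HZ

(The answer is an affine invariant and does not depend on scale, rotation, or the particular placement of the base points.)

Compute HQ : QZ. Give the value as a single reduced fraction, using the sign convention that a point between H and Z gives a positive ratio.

HQ:QZ = -3

Assign L = (0, 0), H = (1, 0), K = (0, 1) — the answer is frame-independent, so this choice is without loss of generality.
1. Z is the centroid of triangle LKH ⇒ Z = (1/3, 1/3)
2. Q is the intersection of line LK and line HZ ⇒ Q = (0, 1/2)
Q = H + t·(Z−H) with t = 3/2, so HQ:QZ = t:(1−t) = 3/2:-1/2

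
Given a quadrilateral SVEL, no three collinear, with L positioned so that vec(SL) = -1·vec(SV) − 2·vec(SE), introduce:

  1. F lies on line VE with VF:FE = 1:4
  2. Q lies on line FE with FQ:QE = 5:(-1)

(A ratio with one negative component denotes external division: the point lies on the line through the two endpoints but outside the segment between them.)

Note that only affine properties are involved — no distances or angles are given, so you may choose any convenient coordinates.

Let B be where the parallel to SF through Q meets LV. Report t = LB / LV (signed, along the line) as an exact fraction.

t = 2

Assign S = (0, 0), V = (1, 0), E = (0, 1), L = (-1, -2) — the answer is frame-independent, so this choice is without loss of generality.
1. F lies on line VE with VF:FE = 1:4 ⇒ F = (4/5, 1/5)
2. Q lies on line FE with FQ:QE = 5:(-1) ⇒ Q = (-1/5, 6/5)
through Q parallel to SF: direction (4/5, 1/5); meets LV at B = (3, 2)
B = L + t·(V−L) with t = 2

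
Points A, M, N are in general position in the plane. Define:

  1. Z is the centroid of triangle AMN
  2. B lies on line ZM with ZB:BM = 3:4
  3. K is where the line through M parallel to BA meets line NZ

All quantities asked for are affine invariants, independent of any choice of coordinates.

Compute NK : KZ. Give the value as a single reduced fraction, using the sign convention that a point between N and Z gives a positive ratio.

NK:KZ = -17/7

Work in coordinates with A = (0, 0), M = (1, 0), N = (0, 1).
1. Z is the centroid of triangle AMN ⇒ Z = (1/3, 1/3)
2. B lies on line ZM with ZB:BM = 3:4 ⇒ B = (13/21, 4/21)
3. K is where the line through M parallel to BA meets line NZ ⇒ K = (17/30, -2/15)
K = N + t·(Z−N) with t = 17/10, so NK:KZ = t:(1−t) = 17/10:-7/10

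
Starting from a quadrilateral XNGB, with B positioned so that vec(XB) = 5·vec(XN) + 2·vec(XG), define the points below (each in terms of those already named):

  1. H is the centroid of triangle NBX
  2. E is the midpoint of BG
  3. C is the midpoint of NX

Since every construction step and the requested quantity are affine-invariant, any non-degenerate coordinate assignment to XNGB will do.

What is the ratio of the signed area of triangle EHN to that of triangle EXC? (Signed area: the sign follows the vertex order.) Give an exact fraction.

[EHN]:[EXC] = -2/3

Choose coordinates X = (0, 0), N = (1, 0), G = (0, 1), B = (5, 2).
1. H is the centroid of triangle NBX ⇒ H = (2, 2/3)
2. E is the midpoint of BG ⇒ E = (5/2, 3/2)
3. C is the midpoint of NX ⇒ C = (1/2, 0)
2·[EHN] = -1/2, 2·[EXC] = 3/4
[EHN]:[EXC] = -1/2:3/4 = -2/3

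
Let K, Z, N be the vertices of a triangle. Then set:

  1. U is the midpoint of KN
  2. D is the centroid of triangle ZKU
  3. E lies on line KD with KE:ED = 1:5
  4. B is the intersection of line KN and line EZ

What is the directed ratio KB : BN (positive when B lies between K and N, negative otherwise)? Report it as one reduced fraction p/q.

Set K = (0, 0), Z = (1, 0), N = (0, 1); any affine frame gives the same invariant.
1. U is the midpoint of KN ⇒ U = (0, 1/2)
2. D is the centroid of triangle ZKU ⇒ D = (1/3, 1/6)
3. E lies on line KD with KE:ED = 1:5 ⇒ E = (1/18, 1/36)
4. B is the intersection of line KN and line EZ ⇒ B = (0, 1/34)
B = K + t·(N−K) with t = 1/34, so KB:BN = t:(1−t) = 1/34:33/34

KB:BN = 1/33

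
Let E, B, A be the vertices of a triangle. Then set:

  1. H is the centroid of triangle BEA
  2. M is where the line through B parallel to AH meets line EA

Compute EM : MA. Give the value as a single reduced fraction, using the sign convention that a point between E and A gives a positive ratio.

EM:MA = -2

Assign E = (0, 0), B = (1, 0), A = (0, 1) — the answer is frame-independent, so this choice is without loss of generality.
1. H is the centroid of triangle BEA ⇒ H = (1/3, 1/3)
2. M is where the line through B parallel to AH meets line EA ⇒ M = (0, 2)
M = E + t·(A−E) with t = 2, so EM:MA = t:(1−t) = 2:-1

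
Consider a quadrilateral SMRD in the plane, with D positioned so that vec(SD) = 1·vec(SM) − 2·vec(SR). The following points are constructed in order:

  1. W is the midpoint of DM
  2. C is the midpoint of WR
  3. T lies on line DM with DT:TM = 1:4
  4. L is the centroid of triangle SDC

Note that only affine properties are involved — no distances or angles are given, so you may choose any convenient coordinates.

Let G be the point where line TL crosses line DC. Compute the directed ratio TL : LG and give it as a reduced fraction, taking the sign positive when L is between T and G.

TL:LG = -8/5

Set S = (0, 0), M = (1, 0), R = (0, 1), D = (1, -2); any affine frame gives the same invariant.
1. W is the midpoint of DM ⇒ W = (1, -1)
2. C is the midpoint of WR ⇒ C = (1/2, 0)
3. T lies on line DM with DT:TM = 1:4 ⇒ T = (1, -8/5)
4. L is the centroid of triangle SDC ⇒ L = (1/2, -2/3)
line TL meets DC at G = (13/16, -5/4)
L = T + t·(G−T) with t = 8/3, so TL:LG = 8/3:-5/3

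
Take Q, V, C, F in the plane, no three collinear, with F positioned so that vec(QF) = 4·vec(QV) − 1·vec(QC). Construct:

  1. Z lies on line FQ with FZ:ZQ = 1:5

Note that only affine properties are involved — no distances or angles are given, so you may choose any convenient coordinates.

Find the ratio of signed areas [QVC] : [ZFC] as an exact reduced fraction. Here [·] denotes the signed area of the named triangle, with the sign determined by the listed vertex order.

[QVC]:[ZFC] = 3/2

Work in coordinates with Q = (0, 0), V = (1, 0), C = (0, 1), F = (4, -1).
1. Z lies on line FQ with FZ:ZQ = 1:5 ⇒ Z = (10/3, -5/6)
2·[QVC] = 1, 2·[ZFC] = 2/3
[QVC]:[ZFC] = 1:2/3 = 3/2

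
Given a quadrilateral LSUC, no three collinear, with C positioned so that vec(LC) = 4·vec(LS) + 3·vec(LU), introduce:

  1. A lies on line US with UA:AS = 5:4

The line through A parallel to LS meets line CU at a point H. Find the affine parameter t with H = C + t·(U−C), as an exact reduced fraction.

Choose coordinates L = (0, 0), S = (1, 0), U = (0, 1), C = (4, 3).
1. A lies on line US with UA:AS = 5:4 ⇒ A = (5/9, 4/9)
through A parallel to LS: direction (1, 0); meets CU at H = (-10/9, 4/9)
H = C + t·(U−C) with t = 23/18

t = 23/18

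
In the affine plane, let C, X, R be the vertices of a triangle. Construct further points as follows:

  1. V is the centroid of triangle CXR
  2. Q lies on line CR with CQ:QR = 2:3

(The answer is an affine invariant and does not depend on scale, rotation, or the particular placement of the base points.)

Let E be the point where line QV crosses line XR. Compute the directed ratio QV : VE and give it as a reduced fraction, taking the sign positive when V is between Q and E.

QV:VE = 4/5

Work in coordinates with C = (0, 0), X = (1, 0), R = (0, 1).
1. V is the centroid of triangle CXR ⇒ V = (1/3, 1/3)
2. Q lies on line CR with CQ:QR = 2:3 ⇒ Q = (0, 2/5)
line QV meets XR at E = (3/4, 1/4)
V = Q + t·(E−Q) with t = 4/9, so QV:VE = 4/9:5/9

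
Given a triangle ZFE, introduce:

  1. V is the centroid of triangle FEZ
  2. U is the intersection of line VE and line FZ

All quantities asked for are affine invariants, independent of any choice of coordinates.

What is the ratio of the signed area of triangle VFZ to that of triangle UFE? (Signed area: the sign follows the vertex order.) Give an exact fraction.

[VFZ]:[UFE] = -2/3

Work in coordinates with Z = (0, 0), F = (1, 0), E = (0, 1).
1. V is the centroid of triangle FEZ ⇒ V = (1/3, 1/3)
2. U is the intersection of line VE and line FZ ⇒ U = (1/2, 0)
2·[VFZ] = -1/3, 2·[UFE] = 1/2
[VFZ]:[UFE] = -1/3:1/2 = -2/3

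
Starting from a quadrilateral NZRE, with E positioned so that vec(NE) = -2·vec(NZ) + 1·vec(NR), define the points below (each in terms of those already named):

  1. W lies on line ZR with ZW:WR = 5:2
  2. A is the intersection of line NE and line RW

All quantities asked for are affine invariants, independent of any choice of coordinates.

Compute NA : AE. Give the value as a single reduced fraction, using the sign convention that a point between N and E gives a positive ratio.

NA:AE = -1/2

Work in coordinates with N = (0, 0), Z = (1, 0), R = (0, 1), E = (-2, 1).
1. W lies on line ZR with ZW:WR = 5:2 ⇒ W = (2/7, 5/7)
2. A is the intersection of line NE and line RW ⇒ A = (2, -1)
A = N + t·(E−N) with t = -1, so NA:AE = t:(1−t) = -1:2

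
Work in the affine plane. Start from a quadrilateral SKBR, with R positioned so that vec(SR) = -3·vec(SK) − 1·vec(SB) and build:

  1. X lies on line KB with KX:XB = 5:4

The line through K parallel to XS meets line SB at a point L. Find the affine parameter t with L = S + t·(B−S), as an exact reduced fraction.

t = -5/4

Assign S = (0, 0), K = (1, 0), B = (0, 1), R = (-3, -1) — the answer is frame-independent, so this choice is without loss of generality.
1. X lies on line KB with KX:XB = 5:4 ⇒ X = (4/9, 5/9)
through K parallel to XS: direction (-4/9, -5/9); meets SB at L = (0, -5/4)
L = S + t·(B−S) with t = -5/4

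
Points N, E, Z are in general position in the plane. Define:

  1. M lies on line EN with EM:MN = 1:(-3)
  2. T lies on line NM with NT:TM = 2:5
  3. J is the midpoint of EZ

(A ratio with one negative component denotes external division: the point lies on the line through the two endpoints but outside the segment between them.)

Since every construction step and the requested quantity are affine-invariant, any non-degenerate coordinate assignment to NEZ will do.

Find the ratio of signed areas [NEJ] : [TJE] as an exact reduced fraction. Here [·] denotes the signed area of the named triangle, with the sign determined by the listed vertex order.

[NEJ]:[TJE] = -7/4

Work in coordinates with N = (0, 0), E = (1, 0), Z = (0, 1).
1. M lies on line EN with EM:MN = 1:(-3) ⇒ M = (3/2, 0)
2. T lies on line NM with NT:TM = 2:5 ⇒ T = (3/7, 0)
3. J is the midpoint of EZ ⇒ J = (1/2, 1/2)
2·[NEJ] = 1/2, 2·[TJE] = -2/7
[NEJ]:[TJE] = 1/2:-2/7 = -7/4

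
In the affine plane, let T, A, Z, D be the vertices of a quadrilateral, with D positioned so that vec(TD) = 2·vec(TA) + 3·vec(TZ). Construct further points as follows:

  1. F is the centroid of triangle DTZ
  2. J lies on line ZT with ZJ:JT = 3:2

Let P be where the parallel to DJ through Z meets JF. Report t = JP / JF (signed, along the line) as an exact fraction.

t = 9

Choose coordinates T = (0, 0), A = (1, 0), Z = (0, 1), D = (2, 3).
1. F is the centroid of triangle DTZ ⇒ F = (2/3, 4/3)
2. J lies on line ZT with ZJ:JT = 3:2 ⇒ J = (0, 2/5)
through Z parallel to DJ: direction (-2, -13/5); meets JF at P = (6, 44/5)
P = J + t·(F−J) with t = 9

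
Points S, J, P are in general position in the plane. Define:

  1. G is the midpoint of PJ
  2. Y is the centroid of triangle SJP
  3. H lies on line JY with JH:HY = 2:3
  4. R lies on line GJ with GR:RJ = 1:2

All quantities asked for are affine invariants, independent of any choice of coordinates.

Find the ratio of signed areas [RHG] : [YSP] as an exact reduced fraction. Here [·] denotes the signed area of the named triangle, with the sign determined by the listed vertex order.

Assign S = (0, 0), J = (1, 0), P = (0, 1) — the answer is frame-independent, so this choice is without loss of generality.
1. G is the midpoint of PJ ⇒ G = (1/2, 1/2)
2. Y is the centroid of triangle SJP ⇒ Y = (1/3, 1/3)
3. H lies on line JY with JH:HY = 2:3 ⇒ H = (11/15, 2/15)
4. R lies on line GJ with GR:RJ = 1:2 ⇒ R = (2/3, 1/3)
2·[RHG] = -1/45, 2·[YSP] = -1/3
[RHG]:[YSP] = -1/45:-1/3 = 1/15

[RHG]:[YSP] = 1/15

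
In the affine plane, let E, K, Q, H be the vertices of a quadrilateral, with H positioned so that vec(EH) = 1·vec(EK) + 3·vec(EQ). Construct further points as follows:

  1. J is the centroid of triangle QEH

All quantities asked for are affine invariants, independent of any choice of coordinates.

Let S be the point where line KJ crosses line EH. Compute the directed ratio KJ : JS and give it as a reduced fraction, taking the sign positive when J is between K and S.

KJ:JS = -10

Assign E = (0, 0), K = (1, 0), Q = (0, 1), H = (1, 3) — the answer is frame-independent, so this choice is without loss of generality.
1. J is the centroid of triangle QEH ⇒ J = (1/3, 4/3)
line KJ meets EH at S = (2/5, 6/5)
J = K + t·(S−K) with t = 10/9, so KJ:JS = 10/9:-1/9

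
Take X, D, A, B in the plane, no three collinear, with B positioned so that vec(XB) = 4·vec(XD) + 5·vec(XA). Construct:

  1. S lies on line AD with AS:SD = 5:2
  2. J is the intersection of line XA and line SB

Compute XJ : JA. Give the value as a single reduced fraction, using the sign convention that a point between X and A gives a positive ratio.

Work in coordinates with X = (0, 0), D = (1, 0), A = (0, 1), B = (4, 5).
1. S lies on line AD with AS:SD = 5:2 ⇒ S = (5/7, 2/7)
2. J is the intersection of line XA and line SB ⇒ J = (0, -17/23)
J = X + t·(A−X) with t = -17/23, so XJ:JA = t:(1−t) = -17/23:40/23

XJ:JA = -17/40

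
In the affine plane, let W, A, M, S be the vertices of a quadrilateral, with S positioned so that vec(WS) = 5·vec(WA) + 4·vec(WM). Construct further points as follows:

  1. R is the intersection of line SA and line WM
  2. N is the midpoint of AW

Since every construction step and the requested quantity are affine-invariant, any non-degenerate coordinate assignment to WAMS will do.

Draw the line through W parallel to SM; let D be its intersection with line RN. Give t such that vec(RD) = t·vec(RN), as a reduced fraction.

t = 10/7

Assign W = (0, 0), A = (1, 0), M = (0, 1), S = (5, 4) — the answer is frame-independent, so this choice is without loss of generality.
1. R is the intersection of line SA and line WM ⇒ R = (0, -1)
2. N is the midpoint of AW ⇒ N = (1/2, 0)
through W parallel to SM: direction (-5, -3); meets RN at D = (5/7, 3/7)
D = R + t·(N−R) with t = 10/7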